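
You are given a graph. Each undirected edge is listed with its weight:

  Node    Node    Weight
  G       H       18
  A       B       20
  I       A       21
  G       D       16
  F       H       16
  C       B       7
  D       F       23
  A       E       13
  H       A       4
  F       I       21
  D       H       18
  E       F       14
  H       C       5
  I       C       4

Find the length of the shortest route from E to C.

Running Dijkstra from E:
E: 0
A: 13  (via E)
F: 14  (via E)
H: 17  (via A)
C: 22  (via H)
Shortest route: E → A → H → C = 22.

22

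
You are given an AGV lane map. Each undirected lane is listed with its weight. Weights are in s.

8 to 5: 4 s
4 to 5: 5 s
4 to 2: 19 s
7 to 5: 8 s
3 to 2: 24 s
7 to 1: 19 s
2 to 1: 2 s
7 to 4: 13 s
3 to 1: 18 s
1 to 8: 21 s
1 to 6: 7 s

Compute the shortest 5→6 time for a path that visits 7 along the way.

34 s

Shortest 5→7: 5–7 = 8
Best 7 to 6: 7–1–6 costing 26
Total via 7: 8 + 26 = 34 s.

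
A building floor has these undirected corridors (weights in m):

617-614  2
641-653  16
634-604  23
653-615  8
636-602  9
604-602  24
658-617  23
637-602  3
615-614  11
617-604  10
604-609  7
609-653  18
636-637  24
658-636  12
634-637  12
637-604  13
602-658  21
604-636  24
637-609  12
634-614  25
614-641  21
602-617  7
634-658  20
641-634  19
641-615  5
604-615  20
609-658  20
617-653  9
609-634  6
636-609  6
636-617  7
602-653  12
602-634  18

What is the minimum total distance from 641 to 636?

Shortest distances from 641:
641: 0
615: 5  (via 641)
653: 13  (via 615)
614: 16  (via 615)
617: 18  (via 614)
634: 19  (via 641)
636: 25  (via 617)
Shortest route: 641–615–614–617–636 = 25 m.

25 m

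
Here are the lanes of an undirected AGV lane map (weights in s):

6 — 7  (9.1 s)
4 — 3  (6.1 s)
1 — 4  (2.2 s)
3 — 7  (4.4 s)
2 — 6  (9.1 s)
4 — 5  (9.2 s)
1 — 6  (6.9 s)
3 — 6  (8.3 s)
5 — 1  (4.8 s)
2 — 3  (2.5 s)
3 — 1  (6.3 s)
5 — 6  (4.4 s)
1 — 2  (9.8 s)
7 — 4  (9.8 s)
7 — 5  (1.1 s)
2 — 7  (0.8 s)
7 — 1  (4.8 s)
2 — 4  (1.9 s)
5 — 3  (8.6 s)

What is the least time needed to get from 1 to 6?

Enumerating some paths:
1 → 6: 6.9 = 6.9
1 → 7 → 5 → 6: 4.8+1.1+4.4 = 10.3
1 → 5 → 6: 4.8+4.4 = 9.2
1 → 4 → 2 → 7 → 5 → 6: 2.2+1.9+0.8+1.1+4.4 = 10.4
The minimum is 6.9 s via 1 → 6.

6.9 s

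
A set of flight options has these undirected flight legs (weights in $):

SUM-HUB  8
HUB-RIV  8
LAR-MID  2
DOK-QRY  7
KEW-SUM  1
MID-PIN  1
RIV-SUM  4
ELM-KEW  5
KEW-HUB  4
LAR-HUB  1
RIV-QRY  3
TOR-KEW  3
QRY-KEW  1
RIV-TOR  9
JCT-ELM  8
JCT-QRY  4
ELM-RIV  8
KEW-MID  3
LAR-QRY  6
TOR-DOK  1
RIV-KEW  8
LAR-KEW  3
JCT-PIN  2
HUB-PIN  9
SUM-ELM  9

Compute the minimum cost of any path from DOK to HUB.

Enumerating some paths:
DOK - QRY - KEW - LAR - HUB: 7+1+3+1 = 12
DOK - TOR - KEW - HUB: 1+3+4 = 8
DOK - QRY - KEW - HUB: 7+1+4 = 12
DOK - TOR - KEW - MID - LAR - HUB: 1+3+3+2+1 = 10
The minimum is $8 via DOK - TOR - KEW - HUB.

$8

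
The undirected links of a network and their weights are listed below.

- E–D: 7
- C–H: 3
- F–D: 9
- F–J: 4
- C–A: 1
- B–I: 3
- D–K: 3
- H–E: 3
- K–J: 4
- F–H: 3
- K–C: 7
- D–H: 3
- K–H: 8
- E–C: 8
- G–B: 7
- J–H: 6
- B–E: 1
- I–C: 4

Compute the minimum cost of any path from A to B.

8

Enumerating some paths:
A → C → H → D → E → B: 1+3+3+7+1 = 15
A → C → I → B: 1+4+3 = 8
A → C → E → B: 1+8+1 = 10
Cheapest is A → C → I → B at 8.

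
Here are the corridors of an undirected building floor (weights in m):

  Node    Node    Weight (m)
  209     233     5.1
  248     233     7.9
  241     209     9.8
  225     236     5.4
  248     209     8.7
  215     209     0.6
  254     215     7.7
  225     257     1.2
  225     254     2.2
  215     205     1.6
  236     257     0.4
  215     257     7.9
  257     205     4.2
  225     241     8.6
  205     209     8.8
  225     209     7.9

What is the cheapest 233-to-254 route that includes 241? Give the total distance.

Best 233 to 241: 233–209–241 costing 14.9
Shortest 241→254: 241–225–254 = 10.8
Total via 241: 14.9 + 10.8 = 25.7 m.

25.7 m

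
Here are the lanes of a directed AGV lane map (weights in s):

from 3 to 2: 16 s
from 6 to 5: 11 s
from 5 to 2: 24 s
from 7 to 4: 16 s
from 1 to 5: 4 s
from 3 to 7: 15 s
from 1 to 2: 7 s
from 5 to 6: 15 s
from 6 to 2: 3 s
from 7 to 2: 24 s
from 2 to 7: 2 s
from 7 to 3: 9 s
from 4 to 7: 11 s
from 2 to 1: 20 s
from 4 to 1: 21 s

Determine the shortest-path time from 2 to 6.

Shortest distances from 2:
2: 0
7: 2  (via 2)
3: 11  (via 7)
4: 18  (via 7)
1: 20  (via 2)
5: 24  (via 1)
6: 39  (via 5)
Shortest route: 2–1–5–6 = 39 s.

39 s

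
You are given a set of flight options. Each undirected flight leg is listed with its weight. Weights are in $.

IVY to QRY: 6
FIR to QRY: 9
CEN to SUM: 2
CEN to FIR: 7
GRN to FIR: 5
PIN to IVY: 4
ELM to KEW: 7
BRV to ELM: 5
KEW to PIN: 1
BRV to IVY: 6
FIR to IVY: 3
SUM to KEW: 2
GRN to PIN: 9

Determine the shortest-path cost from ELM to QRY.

$17

Compare a few routes:
ELM → KEW → PIN → IVY → QRY: 7+1+4+6 = 18
ELM → BRV → IVY → QRY: 5+6+6 = 17
Cheapest is ELM → BRV → IVY → QRY at $17.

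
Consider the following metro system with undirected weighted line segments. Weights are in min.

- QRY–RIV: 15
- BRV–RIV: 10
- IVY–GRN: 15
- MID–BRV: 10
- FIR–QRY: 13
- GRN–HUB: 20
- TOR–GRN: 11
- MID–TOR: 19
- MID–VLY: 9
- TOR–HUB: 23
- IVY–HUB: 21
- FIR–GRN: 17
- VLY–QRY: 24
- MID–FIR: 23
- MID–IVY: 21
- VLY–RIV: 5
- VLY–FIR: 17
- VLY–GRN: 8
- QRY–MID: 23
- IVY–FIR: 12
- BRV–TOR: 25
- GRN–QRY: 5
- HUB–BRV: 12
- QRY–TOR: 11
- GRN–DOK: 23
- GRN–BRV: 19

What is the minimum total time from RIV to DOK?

36 min

Running Dijkstra from RIV:
RIV: 0
VLY: 5  (via RIV)
BRV: 10  (via RIV)
GRN: 13  (via VLY)
MID: 14  (via VLY)
QRY: 15  (via RIV)
HUB: 22  (via BRV)
FIR: 22  (via VLY)
TOR: 24  (via GRN)
IVY: 28  (via GRN)
DOK: 36  (via GRN)
Shortest route: RIV–VLY–GRN–DOK = 36 min.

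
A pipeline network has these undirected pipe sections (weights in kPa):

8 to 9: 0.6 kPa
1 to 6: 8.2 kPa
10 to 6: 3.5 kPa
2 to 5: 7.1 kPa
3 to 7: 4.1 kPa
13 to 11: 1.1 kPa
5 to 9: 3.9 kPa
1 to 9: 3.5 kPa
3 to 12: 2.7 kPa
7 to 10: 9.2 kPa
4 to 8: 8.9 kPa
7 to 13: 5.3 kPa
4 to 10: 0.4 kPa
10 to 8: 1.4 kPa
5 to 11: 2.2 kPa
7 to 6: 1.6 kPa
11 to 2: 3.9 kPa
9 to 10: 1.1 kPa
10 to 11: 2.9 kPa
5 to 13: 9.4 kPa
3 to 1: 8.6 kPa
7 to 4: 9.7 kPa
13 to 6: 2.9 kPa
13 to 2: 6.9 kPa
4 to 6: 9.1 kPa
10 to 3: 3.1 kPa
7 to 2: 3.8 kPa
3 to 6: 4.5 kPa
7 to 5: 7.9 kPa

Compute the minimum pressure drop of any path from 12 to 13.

9.8 kPa

Running Dijkstra from 12:
12: 0
3: 2.7  (via 12)
10: 5.8  (via 3)
4: 6.2  (via 10)
7: 6.8  (via 3)
9: 6.9  (via 10)
6: 7.2  (via 3)
8: 7.2  (via 10)
11: 8.7  (via 10)
13: 9.8  (via 11)
Shortest route: 12 → 3 → 10 → 11 → 13 = 9.8 kPa.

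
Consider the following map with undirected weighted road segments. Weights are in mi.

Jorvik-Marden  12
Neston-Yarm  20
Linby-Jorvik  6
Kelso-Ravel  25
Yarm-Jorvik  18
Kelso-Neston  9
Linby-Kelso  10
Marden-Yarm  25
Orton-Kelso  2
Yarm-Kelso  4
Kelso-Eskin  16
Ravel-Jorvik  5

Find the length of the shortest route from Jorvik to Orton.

18 mi

Compare a few routes:
Jorvik → Yarm → Kelso → Orton: 18+4+2 = 24
Jorvik → Linby → Kelso → Orton: 6+10+2 = 18
Jorvik → Marden → Yarm → Kelso → Orton: 12+25+4+2 = 43
Jorvik → Ravel → Kelso → Orton: 5+25+2 = 32
Cheapest is Jorvik → Linby → Kelso → Orton at 18 mi.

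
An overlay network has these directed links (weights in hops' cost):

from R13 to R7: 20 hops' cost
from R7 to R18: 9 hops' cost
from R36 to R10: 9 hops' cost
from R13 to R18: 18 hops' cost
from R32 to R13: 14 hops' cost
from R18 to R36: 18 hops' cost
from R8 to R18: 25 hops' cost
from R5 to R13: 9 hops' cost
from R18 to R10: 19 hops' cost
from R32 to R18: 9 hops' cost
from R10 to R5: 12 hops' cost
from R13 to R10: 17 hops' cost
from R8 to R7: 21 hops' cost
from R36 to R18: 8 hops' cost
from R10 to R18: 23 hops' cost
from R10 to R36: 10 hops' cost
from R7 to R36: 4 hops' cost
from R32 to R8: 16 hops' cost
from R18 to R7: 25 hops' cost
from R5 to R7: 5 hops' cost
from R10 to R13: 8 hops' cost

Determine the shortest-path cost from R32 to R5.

Settle nodes by increasing distance from R32:
R32: 0
R18: 9  (via R32)
R13: 14  (via R32)
R8: 16  (via R32)
R36: 27  (via R18)
R10: 28  (via R18)
R7: 34  (via R18)
R5: 40  (via R10)
Shortest route: R32–R18–R10–R5 = 40 hops' cost.

40 hops' cost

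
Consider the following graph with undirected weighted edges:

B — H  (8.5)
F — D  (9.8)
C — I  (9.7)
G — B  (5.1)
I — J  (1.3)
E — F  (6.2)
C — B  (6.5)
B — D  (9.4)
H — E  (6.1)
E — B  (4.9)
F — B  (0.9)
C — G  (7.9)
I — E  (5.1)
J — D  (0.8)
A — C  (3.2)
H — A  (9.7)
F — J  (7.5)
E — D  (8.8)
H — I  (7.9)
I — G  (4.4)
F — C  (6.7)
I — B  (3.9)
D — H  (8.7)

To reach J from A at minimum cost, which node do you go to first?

Candidate routes:
A–C–B–I–J: 3.2+6.5+3.9+1.3 = 14.9
A–C–I–J: 3.2+9.7+1.3 = 14.2
A–C–F–B–I–J: 3.2+6.7+0.9+3.9+1.3 = 16
Cheapest is A–C–I–J at 14.2.
So from A the first move is to C.

C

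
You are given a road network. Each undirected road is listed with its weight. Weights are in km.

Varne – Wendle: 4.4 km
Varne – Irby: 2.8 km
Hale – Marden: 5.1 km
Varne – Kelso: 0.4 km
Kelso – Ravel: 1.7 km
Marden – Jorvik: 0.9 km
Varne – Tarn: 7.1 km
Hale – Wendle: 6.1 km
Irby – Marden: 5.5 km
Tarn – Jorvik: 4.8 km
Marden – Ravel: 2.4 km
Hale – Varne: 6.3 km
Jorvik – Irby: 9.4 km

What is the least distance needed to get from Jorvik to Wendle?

Compare a few routes:
Jorvik–Marden–Ravel–Kelso–Varne–Wendle: 0.9+2.4+1.7+0.4+4.4 = 9.8
Jorvik–Marden–Hale–Wendle: 0.9+5.1+6.1 = 12.1
Cheapest is Jorvik–Marden–Ravel–Kelso–Varne–Wendle at 9.8 km.

9.8 km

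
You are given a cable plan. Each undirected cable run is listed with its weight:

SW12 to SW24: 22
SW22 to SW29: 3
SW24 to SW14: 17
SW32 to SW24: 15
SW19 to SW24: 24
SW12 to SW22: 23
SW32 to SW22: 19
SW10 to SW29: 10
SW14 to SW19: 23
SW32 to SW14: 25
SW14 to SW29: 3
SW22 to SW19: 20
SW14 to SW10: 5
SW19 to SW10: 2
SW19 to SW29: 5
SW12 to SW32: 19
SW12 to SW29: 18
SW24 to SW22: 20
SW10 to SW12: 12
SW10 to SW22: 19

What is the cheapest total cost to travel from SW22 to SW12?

Settle nodes by increasing distance from SW22:
SW22: 0
SW29: 3  (via SW22)
SW14: 6  (via SW29)
SW19: 8  (via SW29)
SW10: 10  (via SW19)
SW32: 19  (via SW22)
SW24: 20  (via SW22)
SW12: 21  (via SW29)
Shortest route: SW22 → SW29 → SW12 = 21.

21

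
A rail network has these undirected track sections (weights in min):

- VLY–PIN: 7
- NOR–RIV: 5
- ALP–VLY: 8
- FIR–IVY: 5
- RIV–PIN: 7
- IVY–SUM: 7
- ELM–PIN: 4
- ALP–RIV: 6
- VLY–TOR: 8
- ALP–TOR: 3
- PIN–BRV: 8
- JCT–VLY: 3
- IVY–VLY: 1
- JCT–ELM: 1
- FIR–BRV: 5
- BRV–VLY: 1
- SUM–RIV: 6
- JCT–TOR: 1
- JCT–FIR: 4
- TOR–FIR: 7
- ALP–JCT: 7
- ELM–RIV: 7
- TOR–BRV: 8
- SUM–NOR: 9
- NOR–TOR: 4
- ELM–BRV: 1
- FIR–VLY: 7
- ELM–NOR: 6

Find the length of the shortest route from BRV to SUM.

Compare a few routes:
BRV–VLY–IVY–SUM: 1+1+7 = 9
BRV–ELM–JCT–VLY–IVY–SUM: 1+1+3+1+7 = 13
The minimum is 9 min via BRV–VLY–IVY–SUM.

9 min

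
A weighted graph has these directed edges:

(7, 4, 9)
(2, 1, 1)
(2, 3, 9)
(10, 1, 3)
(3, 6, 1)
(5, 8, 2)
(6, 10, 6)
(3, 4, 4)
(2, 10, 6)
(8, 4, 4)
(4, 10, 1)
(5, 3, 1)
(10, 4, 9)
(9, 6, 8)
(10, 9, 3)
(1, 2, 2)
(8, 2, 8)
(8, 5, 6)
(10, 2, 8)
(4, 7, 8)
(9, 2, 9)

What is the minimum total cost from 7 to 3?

24

Settle nodes by increasing distance from 7:
7: 0
4: 9  (via 7)
10: 10  (via 4)
1: 13  (via 10)
9: 13  (via 10)
2: 15  (via 1)
6: 21  (via 9)
3: 24  (via 2)
Shortest route: 7 → 4 → 10 → 1 → 2 → 3 = 24.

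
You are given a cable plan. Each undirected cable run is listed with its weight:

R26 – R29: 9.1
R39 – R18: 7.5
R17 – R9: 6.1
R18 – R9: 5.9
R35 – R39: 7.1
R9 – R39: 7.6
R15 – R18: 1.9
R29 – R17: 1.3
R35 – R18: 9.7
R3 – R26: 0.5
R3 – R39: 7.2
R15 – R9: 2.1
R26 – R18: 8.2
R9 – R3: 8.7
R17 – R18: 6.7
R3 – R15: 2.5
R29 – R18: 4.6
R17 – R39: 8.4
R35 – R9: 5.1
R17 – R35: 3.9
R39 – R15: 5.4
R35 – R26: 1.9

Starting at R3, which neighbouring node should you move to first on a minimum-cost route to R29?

R26

Enumerating some paths:
R3 - R15 - R18 - R29: 2.5+1.9+4.6 = 9
R3 - R26 - R29: 0.5+9.1 = 9.6
R3 - R26 - R35 - R17 - R29: 0.5+1.9+3.9+1.3 = 7.6
The minimum is 7.6 via R3 - R26 - R35 - R17 - R29.
So from R3 the first move is to R26.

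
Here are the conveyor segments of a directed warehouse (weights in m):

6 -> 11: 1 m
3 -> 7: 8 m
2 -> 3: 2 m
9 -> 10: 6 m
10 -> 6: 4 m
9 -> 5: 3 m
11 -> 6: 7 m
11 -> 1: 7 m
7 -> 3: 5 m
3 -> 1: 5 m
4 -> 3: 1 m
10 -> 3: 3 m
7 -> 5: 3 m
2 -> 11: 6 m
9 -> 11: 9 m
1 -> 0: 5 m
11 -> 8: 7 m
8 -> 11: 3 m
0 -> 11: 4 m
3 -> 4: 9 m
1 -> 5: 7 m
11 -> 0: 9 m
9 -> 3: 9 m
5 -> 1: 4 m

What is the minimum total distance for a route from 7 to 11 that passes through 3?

19 m

Shortest 7→3: 7 → 3 = 5
Shortest 3→11: 3 → 1 → 0 → 11 = 14
Total via 3: 5 + 14 = 19 m.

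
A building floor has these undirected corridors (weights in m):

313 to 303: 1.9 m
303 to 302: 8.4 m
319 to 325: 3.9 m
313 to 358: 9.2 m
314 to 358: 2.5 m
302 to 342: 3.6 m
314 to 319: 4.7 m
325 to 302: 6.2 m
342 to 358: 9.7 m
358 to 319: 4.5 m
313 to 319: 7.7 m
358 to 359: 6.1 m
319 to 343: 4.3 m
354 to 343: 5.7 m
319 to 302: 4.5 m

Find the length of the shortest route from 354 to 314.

14.7 m

Enumerating some paths:
354 - 343 - 319 - 358 - 314: 5.7+4.3+4.5+2.5 = 17
354 - 343 - 319 - 314: 5.7+4.3+4.7 = 14.7
Cheapest is 354 - 343 - 319 - 314 at 14.7 m.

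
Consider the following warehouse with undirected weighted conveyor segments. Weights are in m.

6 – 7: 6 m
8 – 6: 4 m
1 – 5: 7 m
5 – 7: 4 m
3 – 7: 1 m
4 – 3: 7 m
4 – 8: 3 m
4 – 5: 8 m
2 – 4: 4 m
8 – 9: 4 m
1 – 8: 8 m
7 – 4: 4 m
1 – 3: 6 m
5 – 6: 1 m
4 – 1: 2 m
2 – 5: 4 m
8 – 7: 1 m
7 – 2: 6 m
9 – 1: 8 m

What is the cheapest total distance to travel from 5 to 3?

Shortest distances from 5:
5: 0
6: 1  (via 5)
2: 4  (via 5)
7: 4  (via 5)
3: 5  (via 7)
Shortest route: 5 → 7 → 3 = 5 m.

5 m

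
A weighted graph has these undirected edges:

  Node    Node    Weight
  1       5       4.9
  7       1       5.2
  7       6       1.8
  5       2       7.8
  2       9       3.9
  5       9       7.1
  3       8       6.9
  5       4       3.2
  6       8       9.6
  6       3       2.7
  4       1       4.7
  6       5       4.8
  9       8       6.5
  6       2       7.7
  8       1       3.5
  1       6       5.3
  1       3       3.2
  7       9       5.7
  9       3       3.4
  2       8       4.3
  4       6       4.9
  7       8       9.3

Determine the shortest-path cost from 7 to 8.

Compare a few routes:
7 → 1 → 8: 5.2+3.5 = 8.7
7 → 8: 9.3 = 9.3
Cheapest is 7 → 1 → 8 at 8.7.

8.7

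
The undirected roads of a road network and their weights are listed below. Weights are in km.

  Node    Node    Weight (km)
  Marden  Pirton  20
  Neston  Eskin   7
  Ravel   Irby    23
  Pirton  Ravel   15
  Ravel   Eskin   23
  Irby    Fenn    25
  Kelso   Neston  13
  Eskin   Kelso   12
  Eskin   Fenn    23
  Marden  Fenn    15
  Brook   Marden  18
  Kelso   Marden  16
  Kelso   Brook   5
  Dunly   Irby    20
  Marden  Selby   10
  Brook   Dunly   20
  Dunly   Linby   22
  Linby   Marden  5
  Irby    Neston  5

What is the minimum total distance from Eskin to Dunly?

Compare a few routes:
Eskin–Neston–Irby–Dunly: 7+5+20 = 32
Eskin–Neston–Kelso–Brook–Dunly: 7+13+5+20 = 45
Eskin–Kelso–Brook–Dunly: 12+5+20 = 37
The minimum is 32 km via Eskin–Neston–Irby–Dunly.

32 km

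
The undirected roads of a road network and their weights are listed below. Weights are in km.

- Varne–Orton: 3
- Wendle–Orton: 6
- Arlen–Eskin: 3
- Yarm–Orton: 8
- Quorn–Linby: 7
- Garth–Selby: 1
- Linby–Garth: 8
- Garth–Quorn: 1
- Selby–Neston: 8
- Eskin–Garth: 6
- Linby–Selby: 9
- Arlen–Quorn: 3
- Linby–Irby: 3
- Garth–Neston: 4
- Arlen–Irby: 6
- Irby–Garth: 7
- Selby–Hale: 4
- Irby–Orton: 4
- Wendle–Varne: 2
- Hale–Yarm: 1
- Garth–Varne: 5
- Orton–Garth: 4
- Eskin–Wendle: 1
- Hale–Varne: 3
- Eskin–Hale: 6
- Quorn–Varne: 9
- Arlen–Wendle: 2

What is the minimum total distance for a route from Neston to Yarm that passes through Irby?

Best Neston to Irby: Neston–Garth–Irby costing 11
Shortest Irby→Yarm: Irby–Orton–Varne–Hale–Yarm = 11
Total via Irby: 11 + 11 = 22 km.

22 km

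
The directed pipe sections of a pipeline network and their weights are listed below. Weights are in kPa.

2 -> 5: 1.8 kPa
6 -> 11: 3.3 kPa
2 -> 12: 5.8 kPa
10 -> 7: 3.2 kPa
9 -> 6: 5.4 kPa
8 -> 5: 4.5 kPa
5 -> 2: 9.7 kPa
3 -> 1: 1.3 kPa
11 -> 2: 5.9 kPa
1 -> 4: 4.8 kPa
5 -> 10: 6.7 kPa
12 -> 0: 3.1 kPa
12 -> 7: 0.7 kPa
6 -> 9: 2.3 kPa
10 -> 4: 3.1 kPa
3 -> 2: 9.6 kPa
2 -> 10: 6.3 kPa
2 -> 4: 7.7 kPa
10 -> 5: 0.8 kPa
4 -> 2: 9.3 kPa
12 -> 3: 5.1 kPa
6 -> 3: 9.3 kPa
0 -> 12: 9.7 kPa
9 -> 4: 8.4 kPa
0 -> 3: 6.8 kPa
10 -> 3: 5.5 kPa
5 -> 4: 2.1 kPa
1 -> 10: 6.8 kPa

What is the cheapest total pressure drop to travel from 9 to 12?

Enumerating some paths:
9–6–3–2–12: 5.4+9.3+9.6+5.8 = 30.1
9–6–3–1–4–2–12: 5.4+9.3+1.3+4.8+9.3+5.8 = 35.9
9–6–11–2–12: 5.4+3.3+5.9+5.8 = 20.4
9–4–2–12: 8.4+9.3+5.8 = 23.5
Cheapest is 9–6–11–2–12 at 20.4 kPa.

20.4 kPa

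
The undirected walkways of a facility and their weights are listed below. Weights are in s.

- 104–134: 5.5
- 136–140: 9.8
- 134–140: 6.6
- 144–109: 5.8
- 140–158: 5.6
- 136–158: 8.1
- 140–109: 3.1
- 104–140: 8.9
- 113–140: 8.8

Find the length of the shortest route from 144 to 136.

18.7 s

Enumerating some paths:
144–109–140–158–136: 5.8+3.1+5.6+8.1 = 22.6
144–109–140–136: 5.8+3.1+9.8 = 18.7
Cheapest is 144–109–140–136 at 18.7 s.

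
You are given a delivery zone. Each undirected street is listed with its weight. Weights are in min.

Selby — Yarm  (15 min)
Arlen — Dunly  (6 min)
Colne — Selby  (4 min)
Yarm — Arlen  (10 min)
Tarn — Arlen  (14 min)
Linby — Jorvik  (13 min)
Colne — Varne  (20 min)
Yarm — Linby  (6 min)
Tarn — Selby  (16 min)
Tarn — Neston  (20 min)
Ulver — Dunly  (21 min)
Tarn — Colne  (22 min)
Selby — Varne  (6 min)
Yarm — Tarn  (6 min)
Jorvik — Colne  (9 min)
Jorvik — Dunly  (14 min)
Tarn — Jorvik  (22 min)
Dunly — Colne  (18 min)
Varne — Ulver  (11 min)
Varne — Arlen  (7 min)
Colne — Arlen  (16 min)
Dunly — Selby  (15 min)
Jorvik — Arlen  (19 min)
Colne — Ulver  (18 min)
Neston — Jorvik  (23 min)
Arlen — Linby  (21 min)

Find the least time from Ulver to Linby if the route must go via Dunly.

43 min

Best Ulver to Dunly: Ulver → Dunly costing 21
Best Dunly to Linby: Dunly → Arlen → Yarm → Linby costing 22
Total via Dunly: 21 + 22 = 43 min.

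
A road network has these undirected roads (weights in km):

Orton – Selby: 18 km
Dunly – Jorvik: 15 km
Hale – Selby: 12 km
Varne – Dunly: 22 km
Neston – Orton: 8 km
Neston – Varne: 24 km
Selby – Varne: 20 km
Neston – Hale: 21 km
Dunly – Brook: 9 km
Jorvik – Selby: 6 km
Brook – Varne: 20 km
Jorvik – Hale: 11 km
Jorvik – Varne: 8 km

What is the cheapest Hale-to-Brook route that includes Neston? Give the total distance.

Shortest Hale→Neston: Hale → Neston = 21
Best Neston to Brook: Neston → Varne → Brook costing 44
Total via Neston: 21 + 44 = 65 km.

65 km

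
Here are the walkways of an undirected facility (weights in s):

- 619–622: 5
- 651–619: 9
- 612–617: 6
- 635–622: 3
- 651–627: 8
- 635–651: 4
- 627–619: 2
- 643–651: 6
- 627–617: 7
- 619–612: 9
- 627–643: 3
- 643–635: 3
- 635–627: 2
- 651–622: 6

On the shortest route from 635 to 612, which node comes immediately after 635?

Compare a few routes:
635–643–627–619–612: 3+3+2+9 = 17
635–627–617–612: 2+7+6 = 15
635–627–619–612: 2+2+9 = 13
Cheapest is 635–627–619–612 at 13 s.
So from 635 the first move is to 627.

627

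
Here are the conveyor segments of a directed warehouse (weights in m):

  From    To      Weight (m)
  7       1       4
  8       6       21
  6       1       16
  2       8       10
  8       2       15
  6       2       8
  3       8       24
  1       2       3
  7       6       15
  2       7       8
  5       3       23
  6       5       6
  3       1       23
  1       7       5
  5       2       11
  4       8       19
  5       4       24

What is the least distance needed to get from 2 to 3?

52 m

Enumerating some paths:
2 → 8 → 6 → 5 → 3: 10+21+6+23 = 60
2 → 7 → 6 → 5 → 3: 8+15+6+23 = 52
Cheapest is 2 → 7 → 6 → 5 → 3 at 52 m.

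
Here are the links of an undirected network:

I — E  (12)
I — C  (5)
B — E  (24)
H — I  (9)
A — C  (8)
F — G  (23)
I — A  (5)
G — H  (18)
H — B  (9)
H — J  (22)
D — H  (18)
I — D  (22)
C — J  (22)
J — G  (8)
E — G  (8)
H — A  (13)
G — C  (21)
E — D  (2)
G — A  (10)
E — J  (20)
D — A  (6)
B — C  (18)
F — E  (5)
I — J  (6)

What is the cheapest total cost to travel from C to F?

Running Dijkstra from C:
C: 0
I: 5  (via C)
A: 8  (via C)
J: 11  (via I)
D: 14  (via A)
H: 14  (via I)
E: 16  (via D)
B: 18  (via C)
G: 18  (via A)
F: 21  (via E)
Shortest route: C → A → D → E → F = 21.

21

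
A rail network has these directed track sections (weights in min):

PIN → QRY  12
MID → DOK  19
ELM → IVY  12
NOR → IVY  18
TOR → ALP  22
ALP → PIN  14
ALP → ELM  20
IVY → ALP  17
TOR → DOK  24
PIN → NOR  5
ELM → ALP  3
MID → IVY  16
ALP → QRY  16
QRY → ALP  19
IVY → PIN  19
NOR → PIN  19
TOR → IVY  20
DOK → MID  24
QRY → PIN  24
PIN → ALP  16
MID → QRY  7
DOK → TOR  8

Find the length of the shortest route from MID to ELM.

46 min

Settle nodes by increasing distance from MID:
MID: 0
QRY: 7  (via MID)
IVY: 16  (via MID)
DOK: 19  (via MID)
ALP: 26  (via QRY)
TOR: 27  (via DOK)
PIN: 31  (via QRY)
NOR: 36  (via PIN)
ELM: 46  (via ALP)
Shortest route: MID–QRY–ALP–ELM = 46 min.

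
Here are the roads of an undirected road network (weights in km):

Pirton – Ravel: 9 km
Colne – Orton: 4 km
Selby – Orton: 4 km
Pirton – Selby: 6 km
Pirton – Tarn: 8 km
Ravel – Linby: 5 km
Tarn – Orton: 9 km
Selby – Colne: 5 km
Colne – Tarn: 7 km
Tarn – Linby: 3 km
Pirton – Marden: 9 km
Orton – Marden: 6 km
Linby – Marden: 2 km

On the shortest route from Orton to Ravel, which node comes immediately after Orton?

Marden

Candidate routes:
Orton → Tarn → Linby → Ravel: 9+3+5 = 17
Orton → Colne → Tarn → Linby → Ravel: 4+7+3+5 = 19
Orton → Marden → Linby → Ravel: 6+2+5 = 13
Orton → Selby → Pirton → Ravel: 4+6+9 = 19
Cheapest is Orton → Marden → Linby → Ravel at 13 km.
So from Orton the first move is to Marden.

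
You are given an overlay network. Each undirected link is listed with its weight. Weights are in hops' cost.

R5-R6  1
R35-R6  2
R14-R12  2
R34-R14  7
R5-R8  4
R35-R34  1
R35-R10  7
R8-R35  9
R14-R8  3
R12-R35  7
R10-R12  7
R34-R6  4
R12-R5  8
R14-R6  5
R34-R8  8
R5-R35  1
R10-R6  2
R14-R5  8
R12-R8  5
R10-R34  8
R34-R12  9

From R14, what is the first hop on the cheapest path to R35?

R6

Candidate routes:
R14 - R8 - R5 - R35: 3+4+1 = 8
R14 - R6 - R35: 5+2 = 7
R14 - R34 - R35: 7+1 = 8
The minimum is 7 hops' cost via R14 - R6 - R35.
So from R14 the first move is to R6.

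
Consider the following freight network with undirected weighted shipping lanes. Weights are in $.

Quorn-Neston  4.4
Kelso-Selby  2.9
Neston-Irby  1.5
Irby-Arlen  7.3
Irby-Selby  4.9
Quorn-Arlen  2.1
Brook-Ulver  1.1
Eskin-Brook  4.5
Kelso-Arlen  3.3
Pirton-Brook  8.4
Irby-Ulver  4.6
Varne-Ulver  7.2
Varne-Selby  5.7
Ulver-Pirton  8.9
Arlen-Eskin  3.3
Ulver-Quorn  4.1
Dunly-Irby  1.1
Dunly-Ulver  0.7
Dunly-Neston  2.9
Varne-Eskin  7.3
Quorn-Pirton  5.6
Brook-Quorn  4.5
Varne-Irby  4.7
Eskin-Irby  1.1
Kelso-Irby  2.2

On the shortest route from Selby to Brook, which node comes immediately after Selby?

Irby

Compare a few routes:
Selby–Kelso–Irby–Dunly–Ulver–Brook: 2.9+2.2+1.1+0.7+1.1 = 8
Selby–Irby–Ulver–Brook: 4.9+4.6+1.1 = 10.6
Selby–Irby–Dunly–Ulver–Brook: 4.9+1.1+0.7+1.1 = 7.8
Selby–Irby–Eskin–Brook: 4.9+1.1+4.5 = 10.5
The minimum is $7.8 via Selby–Irby–Dunly–Ulver–Brook.
So from Selby the first move is to Irby.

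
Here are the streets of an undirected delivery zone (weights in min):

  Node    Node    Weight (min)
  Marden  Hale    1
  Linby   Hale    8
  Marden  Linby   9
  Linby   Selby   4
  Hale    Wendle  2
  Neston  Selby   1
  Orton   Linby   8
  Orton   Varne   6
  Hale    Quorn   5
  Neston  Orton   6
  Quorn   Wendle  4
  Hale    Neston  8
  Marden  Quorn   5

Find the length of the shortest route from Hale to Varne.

20 min

Compare a few routes:
Hale–Linby–Orton–Varne: 8+8+6 = 22
Hale–Neston–Orton–Varne: 8+6+6 = 20
The minimum is 20 min via Hale–Neston–Orton–Varne.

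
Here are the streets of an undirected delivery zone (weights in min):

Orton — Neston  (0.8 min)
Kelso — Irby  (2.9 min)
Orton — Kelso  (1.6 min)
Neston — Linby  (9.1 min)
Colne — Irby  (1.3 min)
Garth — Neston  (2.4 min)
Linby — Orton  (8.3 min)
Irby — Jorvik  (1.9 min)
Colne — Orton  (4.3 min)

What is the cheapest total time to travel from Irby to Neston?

Enumerating some paths:
Irby → Kelso → Orton → Neston: 2.9+1.6+0.8 = 5.3
Irby → Colne → Orton → Neston: 1.3+4.3+0.8 = 6.4
The minimum is 5.3 min via Irby → Kelso → Orton → Neston.

5.3 min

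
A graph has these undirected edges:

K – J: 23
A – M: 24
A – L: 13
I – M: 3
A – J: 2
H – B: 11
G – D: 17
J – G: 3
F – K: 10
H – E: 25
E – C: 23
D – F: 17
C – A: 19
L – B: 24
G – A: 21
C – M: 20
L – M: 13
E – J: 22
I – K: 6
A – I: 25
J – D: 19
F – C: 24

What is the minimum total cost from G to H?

Candidate routes:
G–J–E–H: 3+22+25 = 50
G–A–L–B–H: 21+13+24+11 = 69
G–J–A–L–B–H: 3+2+13+24+11 = 53
Cheapest is G–J–E–H at 50.

50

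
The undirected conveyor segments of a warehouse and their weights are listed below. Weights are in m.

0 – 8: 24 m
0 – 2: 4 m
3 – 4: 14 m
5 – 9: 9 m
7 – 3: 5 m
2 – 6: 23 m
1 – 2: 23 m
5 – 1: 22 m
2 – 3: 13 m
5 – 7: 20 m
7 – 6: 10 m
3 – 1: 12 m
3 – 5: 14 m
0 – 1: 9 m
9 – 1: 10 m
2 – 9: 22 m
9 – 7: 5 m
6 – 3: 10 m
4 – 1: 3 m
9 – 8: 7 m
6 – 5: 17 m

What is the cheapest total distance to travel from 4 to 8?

20 m

Settle nodes by increasing distance from 4:
4: 0
1: 3  (via 4)
0: 12  (via 1)
9: 13  (via 1)
3: 14  (via 4)
2: 16  (via 0)
7: 18  (via 9)
8: 20  (via 9)
Shortest route: 4–1–9–8 = 20 m.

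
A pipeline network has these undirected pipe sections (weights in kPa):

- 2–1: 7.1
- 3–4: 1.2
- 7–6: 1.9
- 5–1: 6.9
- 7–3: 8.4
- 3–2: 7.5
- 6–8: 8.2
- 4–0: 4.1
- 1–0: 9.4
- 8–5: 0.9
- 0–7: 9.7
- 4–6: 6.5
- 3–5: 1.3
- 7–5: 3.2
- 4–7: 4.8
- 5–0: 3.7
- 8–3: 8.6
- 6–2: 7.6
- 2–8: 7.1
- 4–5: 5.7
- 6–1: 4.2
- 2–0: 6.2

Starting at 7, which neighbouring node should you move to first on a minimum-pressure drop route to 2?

Enumerating some paths:
7 - 6 - 2: 1.9+7.6 = 9.5
7 - 5 - 3 - 2: 3.2+1.3+7.5 = 12
7 - 5 - 8 - 2: 3.2+0.9+7.1 = 11.2
Cheapest is 7 - 6 - 2 at 9.5 kPa.
So from 7 the first move is to 6.

6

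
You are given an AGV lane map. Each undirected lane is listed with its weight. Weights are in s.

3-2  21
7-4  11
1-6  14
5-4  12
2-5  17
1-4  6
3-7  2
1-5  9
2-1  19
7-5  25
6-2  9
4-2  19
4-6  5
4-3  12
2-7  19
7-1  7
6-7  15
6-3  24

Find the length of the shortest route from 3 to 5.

18 s

Shortest distances from 3:
3: 0
7: 2  (via 3)
1: 9  (via 7)
4: 12  (via 3)
6: 17  (via 7)
5: 18  (via 1)
Shortest route: 3–7–1–5 = 18 s.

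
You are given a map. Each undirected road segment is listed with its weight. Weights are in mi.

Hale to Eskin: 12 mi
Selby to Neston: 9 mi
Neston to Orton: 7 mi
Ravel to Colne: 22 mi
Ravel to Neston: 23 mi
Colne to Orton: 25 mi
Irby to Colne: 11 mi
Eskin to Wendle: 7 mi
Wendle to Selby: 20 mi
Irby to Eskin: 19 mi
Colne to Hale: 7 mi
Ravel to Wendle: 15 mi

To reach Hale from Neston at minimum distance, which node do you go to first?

Orton

Compare a few routes:
Neston–Orton–Colne–Hale: 7+25+7 = 39
Neston–Selby–Wendle–Eskin–Hale: 9+20+7+12 = 48
Cheapest is Neston–Orton–Colne–Hale at 39 mi.
So from Neston the first move is to Orton.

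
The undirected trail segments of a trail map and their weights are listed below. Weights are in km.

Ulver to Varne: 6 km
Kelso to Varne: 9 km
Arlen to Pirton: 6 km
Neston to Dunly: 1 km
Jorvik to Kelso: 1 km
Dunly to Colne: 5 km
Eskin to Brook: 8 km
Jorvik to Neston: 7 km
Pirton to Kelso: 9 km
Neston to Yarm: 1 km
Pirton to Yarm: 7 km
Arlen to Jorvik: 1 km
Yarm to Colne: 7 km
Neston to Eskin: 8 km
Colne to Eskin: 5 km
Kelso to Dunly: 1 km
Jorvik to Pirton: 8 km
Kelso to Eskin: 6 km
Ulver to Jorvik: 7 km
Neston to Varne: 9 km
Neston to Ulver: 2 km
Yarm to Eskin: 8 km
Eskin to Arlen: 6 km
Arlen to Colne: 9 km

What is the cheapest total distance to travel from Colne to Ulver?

8 km

Compare a few routes:
Colne → Dunly → Neston → Ulver: 5+1+2 = 8
Colne → Yarm → Neston → Ulver: 7+1+2 = 10
Colne → Dunly → Kelso → Jorvik → Ulver: 5+1+1+7 = 14
The minimum is 8 km via Colne → Dunly → Neston → Ulver.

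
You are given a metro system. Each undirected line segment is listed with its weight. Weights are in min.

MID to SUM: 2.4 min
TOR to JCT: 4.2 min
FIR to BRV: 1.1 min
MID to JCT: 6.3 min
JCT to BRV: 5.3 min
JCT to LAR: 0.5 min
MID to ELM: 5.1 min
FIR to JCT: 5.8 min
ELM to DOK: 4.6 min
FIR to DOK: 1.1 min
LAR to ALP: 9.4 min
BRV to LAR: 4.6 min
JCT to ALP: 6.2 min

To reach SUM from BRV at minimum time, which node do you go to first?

Enumerating some paths:
BRV–LAR–JCT–MID–SUM: 4.6+0.5+6.3+2.4 = 13.8
BRV–FIR–DOK–ELM–MID–SUM: 1.1+1.1+4.6+5.1+2.4 = 14.3
BRV–JCT–MID–SUM: 5.3+6.3+2.4 = 14
The minimum is 13.8 min via BRV–LAR–JCT–MID–SUM.
So from BRV the first move is to LAR.

LAR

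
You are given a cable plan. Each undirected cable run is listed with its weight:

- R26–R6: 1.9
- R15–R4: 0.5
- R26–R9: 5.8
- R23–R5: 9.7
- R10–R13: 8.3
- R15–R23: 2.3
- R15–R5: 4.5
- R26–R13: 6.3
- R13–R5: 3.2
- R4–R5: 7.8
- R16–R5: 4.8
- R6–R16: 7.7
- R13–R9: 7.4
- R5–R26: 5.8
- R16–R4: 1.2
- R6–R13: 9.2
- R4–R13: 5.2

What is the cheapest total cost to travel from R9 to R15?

13.1

Enumerating some paths:
R9 → R13 → R4 → R15: 7.4+5.2+0.5 = 13.1
R9 → R13 → R5 → R15: 7.4+3.2+4.5 = 15.1
R9 → R13 → R5 → R16 → R4 → R15: 7.4+3.2+4.8+1.2+0.5 = 17.1
R9 → R26 → R5 → R15: 5.8+5.8+4.5 = 16.1
The minimum is 13.1 via R9 → R13 → R4 → R15.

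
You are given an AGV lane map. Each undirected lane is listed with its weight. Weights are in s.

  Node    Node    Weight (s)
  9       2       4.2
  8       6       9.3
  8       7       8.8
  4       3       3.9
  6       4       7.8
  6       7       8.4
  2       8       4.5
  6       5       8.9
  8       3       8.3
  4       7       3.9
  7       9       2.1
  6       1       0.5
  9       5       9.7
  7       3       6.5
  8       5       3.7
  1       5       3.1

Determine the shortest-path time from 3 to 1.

12.2 s

Shortest distances from 3:
3: 0
4: 3.9  (via 3)
7: 6.5  (via 3)
8: 8.3  (via 3)
9: 8.6  (via 7)
6: 11.7  (via 4)
5: 12  (via 8)
1: 12.2  (via 6)
Shortest route: 3–4–6–1 = 12.2 s.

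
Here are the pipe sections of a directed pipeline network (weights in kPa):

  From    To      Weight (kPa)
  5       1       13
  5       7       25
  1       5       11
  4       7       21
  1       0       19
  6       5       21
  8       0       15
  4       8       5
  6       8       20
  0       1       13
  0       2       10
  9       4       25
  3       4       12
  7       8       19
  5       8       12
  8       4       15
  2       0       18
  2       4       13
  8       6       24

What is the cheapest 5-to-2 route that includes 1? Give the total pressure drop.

Shortest 5→1: 5–1 = 13
Shortest 1→2: 1–0–2 = 29
Total via 1: 13 + 29 = 42 kPa.

42 kPa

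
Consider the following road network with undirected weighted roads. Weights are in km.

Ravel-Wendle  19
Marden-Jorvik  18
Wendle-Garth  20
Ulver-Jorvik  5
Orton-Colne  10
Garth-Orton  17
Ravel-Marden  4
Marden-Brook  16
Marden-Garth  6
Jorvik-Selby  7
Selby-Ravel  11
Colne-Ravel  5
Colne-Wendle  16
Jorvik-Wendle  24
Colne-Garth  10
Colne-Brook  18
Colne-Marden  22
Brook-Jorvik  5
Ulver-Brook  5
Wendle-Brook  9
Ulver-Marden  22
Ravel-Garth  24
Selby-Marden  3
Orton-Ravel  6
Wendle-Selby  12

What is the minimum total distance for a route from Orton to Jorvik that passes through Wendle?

Shortest Orton→Wendle: Orton → Ravel → Wendle = 25
Best Wendle to Jorvik: Wendle → Brook → Jorvik costing 14
Total via Wendle: 25 + 14 = 39 km.

39 km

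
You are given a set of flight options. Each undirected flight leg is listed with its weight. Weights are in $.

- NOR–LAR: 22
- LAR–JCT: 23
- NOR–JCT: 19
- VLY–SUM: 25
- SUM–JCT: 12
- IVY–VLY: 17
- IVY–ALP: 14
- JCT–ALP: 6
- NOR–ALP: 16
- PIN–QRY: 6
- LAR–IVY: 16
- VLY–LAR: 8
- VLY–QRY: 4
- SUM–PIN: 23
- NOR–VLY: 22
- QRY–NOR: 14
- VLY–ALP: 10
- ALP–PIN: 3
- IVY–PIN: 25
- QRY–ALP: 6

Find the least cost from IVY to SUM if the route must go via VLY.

$42

Best IVY to VLY: IVY → VLY costing 17
Shortest VLY→SUM: VLY → SUM = 25
Total via VLY: 17 + 25 = $42.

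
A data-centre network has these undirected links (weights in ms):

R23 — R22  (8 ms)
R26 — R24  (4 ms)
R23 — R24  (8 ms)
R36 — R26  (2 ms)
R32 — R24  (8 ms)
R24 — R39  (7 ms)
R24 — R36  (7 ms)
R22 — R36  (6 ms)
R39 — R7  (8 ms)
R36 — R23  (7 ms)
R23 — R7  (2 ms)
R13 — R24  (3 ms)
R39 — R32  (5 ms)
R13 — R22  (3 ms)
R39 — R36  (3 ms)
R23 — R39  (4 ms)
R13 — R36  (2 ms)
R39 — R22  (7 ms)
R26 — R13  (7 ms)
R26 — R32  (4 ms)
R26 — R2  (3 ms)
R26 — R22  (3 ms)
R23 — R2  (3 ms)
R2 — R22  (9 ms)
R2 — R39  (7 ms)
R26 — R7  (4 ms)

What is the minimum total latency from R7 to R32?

Candidate routes:
R7 - R26 - R32: 4+4 = 8
R7 - R23 - R2 - R26 - R32: 2+3+3+4 = 12
R7 - R23 - R39 - R32: 2+4+5 = 11
Cheapest is R7 - R26 - R32 at 8 ms.

8 ms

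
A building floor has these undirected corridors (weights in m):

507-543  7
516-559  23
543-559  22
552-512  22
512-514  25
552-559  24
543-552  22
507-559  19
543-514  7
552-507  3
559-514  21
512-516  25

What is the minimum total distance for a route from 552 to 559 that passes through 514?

38 m

Best 552 to 514: 552–507–543–514 costing 17
Best 514 to 559: 514–559 costing 21
Total via 514: 17 + 21 = 38 m.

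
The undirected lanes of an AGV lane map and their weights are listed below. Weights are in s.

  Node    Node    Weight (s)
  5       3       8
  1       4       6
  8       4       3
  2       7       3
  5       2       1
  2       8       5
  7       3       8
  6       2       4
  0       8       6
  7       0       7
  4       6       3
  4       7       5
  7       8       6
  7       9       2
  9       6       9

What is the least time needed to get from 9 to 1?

13 s

Compare a few routes:
9 → 7 → 8 → 4 → 1: 2+6+3+6 = 17
9 → 7 → 4 → 1: 2+5+6 = 13
The minimum is 13 s via 9 → 7 → 4 → 1.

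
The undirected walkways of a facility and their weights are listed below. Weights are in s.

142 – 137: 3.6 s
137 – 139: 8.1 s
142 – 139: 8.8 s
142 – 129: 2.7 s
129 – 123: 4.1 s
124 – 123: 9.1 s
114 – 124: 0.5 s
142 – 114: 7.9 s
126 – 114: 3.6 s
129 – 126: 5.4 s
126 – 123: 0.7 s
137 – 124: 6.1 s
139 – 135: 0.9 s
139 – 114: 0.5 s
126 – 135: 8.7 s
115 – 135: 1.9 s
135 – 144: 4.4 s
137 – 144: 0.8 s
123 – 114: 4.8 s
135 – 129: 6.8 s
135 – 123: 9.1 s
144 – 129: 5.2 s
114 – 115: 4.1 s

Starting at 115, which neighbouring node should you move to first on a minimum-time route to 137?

Compare a few routes:
115 - 135 - 139 - 114 - 124 - 137: 1.9+0.9+0.5+0.5+6.1 = 9.9
115 - 135 - 144 - 137: 1.9+4.4+0.8 = 7.1
Cheapest is 115 - 135 - 144 - 137 at 7.1 s.
So from 115 the first move is to 135.

135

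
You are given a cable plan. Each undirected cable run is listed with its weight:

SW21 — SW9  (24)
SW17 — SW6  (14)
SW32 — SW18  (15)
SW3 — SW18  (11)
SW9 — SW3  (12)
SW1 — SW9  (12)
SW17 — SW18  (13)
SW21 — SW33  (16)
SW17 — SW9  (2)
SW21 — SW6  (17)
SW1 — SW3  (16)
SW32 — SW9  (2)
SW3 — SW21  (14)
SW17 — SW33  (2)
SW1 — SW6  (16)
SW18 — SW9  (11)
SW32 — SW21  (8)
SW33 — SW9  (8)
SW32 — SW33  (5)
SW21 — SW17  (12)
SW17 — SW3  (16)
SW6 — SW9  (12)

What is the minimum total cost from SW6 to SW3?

Settle nodes by increasing distance from SW6:
SW6: 0
SW9: 12  (via SW6)
SW17: 14  (via SW6)
SW32: 14  (via SW9)
SW33: 16  (via SW17)
SW1: 16  (via SW6)
SW21: 17  (via SW6)
SW18: 23  (via SW9)
SW3: 24  (via SW9)
Shortest route: SW6 → SW9 → SW3 = 24.

24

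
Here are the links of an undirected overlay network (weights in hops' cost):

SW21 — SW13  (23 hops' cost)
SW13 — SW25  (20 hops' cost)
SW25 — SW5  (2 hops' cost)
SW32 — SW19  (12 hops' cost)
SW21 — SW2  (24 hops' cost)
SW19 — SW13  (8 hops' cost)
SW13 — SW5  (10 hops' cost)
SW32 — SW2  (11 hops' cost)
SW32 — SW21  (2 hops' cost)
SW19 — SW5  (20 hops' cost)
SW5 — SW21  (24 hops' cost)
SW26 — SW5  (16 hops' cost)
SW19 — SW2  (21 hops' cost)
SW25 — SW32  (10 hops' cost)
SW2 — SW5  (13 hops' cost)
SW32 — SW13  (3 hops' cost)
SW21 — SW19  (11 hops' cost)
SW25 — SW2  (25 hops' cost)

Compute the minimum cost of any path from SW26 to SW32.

Compare a few routes:
SW26–SW5–SW2–SW32: 16+13+11 = 40
SW26–SW5–SW13–SW32: 16+10+3 = 29
SW26–SW5–SW25–SW13–SW32: 16+2+20+3 = 41
SW26–SW5–SW25–SW32: 16+2+10 = 28
The minimum is 28 hops' cost via SW26–SW5–SW25–SW32.

28 hops' cost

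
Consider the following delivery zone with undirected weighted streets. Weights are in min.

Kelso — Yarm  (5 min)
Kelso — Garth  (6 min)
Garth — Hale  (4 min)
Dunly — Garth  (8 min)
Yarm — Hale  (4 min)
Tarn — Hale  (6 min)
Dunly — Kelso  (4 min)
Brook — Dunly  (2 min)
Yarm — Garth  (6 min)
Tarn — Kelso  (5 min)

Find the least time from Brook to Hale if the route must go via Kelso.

15 min

Shortest Brook→Kelso: Brook–Dunly–Kelso = 6
Shortest Kelso→Hale: Kelso–Yarm–Hale = 9
Total via Kelso: 6 + 9 = 15 min.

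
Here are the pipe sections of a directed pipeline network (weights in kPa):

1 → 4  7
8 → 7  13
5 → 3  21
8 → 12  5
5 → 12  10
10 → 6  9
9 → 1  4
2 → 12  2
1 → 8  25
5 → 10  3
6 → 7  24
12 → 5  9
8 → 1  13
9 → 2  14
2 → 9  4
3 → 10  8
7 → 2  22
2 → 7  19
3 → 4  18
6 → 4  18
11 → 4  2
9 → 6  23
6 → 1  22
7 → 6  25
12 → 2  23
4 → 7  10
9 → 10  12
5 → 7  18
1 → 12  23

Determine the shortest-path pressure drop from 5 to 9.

Settle nodes by increasing distance from 5:
5: 0
10: 3  (via 5)
12: 10  (via 5)
6: 12  (via 10)
7: 18  (via 5)
3: 21  (via 5)
4: 30  (via 6)
2: 33  (via 12)
1: 34  (via 6)
9: 37  (via 2)
Shortest route: 5–12–2–9 = 37 kPa.

37 kPa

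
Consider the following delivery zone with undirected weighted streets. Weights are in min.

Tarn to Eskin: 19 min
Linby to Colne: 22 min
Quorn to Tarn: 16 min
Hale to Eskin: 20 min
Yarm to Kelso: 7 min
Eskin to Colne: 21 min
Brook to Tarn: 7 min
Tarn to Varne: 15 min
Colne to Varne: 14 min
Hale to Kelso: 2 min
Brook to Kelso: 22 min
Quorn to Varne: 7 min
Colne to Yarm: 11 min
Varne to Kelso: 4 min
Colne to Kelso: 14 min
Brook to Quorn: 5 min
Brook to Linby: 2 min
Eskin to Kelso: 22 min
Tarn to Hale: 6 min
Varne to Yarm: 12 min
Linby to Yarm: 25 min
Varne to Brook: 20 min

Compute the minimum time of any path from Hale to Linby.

Settle nodes by increasing distance from Hale:
Hale: 0
Kelso: 2  (via Hale)
Varne: 6  (via Kelso)
Tarn: 6  (via Hale)
Yarm: 9  (via Kelso)
Brook: 13  (via Tarn)
Quorn: 13  (via Varne)
Linby: 15  (via Brook)
Shortest route: Hale–Tarn–Brook–Linby = 15 min.

15 min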